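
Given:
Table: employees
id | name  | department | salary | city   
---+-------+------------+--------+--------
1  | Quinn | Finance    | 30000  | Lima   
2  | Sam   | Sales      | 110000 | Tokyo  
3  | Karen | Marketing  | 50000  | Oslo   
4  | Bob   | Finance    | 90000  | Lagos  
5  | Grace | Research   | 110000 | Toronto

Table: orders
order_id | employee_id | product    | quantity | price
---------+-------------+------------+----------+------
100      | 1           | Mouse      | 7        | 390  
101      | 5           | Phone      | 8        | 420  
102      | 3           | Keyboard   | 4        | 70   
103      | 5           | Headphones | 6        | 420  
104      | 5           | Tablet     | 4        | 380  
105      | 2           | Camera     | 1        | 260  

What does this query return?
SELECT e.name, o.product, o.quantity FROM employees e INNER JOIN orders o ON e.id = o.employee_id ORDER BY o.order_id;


Joining employees.id = orders.employee_id:
  employee Quinn (id=1) -> order Mouse
  employee Grace (id=5) -> order Phone
  employee Karen (id=3) -> order Keyboard
  employee Grace (id=5) -> order Headphones
  employee Grace (id=5) -> order Tablet
  employee Sam (id=2) -> order Camera


6 rows:
Quinn, Mouse, 7
Grace, Phone, 8
Karen, Keyboard, 4
Grace, Headphones, 6
Grace, Tablet, 4
Sam, Camera, 1


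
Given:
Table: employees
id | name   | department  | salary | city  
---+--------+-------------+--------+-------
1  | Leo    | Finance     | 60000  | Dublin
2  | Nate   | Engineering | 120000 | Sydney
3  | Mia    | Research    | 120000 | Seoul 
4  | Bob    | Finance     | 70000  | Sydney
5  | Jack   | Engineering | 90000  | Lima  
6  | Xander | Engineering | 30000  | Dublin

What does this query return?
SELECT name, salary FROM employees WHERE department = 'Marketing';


Filtering: department = 'Marketing'
Matching rows: 0

Empty result set (0 rows)


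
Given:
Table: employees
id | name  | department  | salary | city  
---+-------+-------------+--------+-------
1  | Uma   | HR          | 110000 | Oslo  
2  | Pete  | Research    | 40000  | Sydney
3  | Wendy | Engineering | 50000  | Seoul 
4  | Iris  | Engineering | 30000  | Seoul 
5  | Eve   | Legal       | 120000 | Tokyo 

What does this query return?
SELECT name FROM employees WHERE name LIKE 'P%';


LIKE 'P%' matches names starting with 'P'
Matching: 1

1 rows:
Pete


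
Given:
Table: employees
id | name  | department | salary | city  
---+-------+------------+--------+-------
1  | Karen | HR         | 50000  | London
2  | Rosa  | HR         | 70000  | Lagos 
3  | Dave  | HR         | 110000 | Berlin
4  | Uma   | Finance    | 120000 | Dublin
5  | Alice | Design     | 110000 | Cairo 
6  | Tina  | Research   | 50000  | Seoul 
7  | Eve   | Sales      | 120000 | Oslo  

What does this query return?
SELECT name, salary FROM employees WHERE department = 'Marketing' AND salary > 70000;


Filtering: department = 'Marketing' AND salary > 70000
Matching: 0 rows

Empty result set (0 rows)


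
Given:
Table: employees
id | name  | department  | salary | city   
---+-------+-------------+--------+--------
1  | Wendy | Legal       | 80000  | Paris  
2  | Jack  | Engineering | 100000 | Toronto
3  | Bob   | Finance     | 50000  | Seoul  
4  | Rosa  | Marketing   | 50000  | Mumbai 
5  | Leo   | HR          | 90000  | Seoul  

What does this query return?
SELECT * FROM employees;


SELECT * returns all 5 rows with all columns

5 rows:
1, Wendy, Legal, 80000, Paris
2, Jack, Engineering, 100000, Toronto
3, Bob, Finance, 50000, Seoul
4, Rosa, Marketing, 50000, Mumbai
5, Leo, HR, 90000, Seoul


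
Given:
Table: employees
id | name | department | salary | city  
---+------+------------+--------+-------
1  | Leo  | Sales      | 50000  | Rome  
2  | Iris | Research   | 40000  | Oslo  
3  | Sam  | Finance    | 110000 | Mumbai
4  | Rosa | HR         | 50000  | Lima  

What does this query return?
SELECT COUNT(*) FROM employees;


COUNT(*) counts all rows

4


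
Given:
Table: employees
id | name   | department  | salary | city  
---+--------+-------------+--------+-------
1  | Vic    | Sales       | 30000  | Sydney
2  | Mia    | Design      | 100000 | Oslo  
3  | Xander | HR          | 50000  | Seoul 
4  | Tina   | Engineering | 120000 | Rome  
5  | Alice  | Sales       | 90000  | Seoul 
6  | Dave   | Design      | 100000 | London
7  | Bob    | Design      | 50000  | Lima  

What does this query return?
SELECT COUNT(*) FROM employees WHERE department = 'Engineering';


Counting rows where department = 'Engineering'
  Tina -> MATCH


1


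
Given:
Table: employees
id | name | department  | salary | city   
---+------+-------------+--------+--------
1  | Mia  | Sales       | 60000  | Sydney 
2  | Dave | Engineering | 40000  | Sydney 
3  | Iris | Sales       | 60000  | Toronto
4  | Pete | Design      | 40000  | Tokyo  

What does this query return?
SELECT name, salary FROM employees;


Projecting columns: name, salary

4 rows:
Mia, 60000
Dave, 40000
Iris, 60000
Pete, 40000


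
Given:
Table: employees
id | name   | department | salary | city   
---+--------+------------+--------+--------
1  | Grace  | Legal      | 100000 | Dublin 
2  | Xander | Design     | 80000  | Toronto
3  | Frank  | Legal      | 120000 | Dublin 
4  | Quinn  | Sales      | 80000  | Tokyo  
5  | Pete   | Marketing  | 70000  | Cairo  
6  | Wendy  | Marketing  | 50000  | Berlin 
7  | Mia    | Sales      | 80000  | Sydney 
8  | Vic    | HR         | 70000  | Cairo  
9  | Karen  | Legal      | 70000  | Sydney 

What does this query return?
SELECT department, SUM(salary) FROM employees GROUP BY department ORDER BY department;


Summing salary within each department:
  Design: 80000 = 80000
  HR: 70000 = 70000
  Legal: 100000 + 120000 + 70000 = 290000
  Marketing: 70000 + 50000 = 120000
  Sales: 80000 + 80000 = 160000


5 groups:
Design, 80000
HR, 70000
Legal, 290000
Marketing, 120000
Sales, 160000


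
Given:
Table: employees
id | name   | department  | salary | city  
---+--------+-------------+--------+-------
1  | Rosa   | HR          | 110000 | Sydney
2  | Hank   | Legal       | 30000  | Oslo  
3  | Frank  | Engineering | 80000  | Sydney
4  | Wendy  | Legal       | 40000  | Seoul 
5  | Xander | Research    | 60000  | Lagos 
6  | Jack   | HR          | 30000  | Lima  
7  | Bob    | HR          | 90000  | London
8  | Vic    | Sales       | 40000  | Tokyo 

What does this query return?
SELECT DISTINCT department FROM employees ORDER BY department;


All 'department' values (row order): HR, Legal, Engineering, Legal, Research, HR, HR, Sales
Removing duplicates leaves 5 unique value(s).

5 values:
Engineering
HR
Legal
Research
Sales


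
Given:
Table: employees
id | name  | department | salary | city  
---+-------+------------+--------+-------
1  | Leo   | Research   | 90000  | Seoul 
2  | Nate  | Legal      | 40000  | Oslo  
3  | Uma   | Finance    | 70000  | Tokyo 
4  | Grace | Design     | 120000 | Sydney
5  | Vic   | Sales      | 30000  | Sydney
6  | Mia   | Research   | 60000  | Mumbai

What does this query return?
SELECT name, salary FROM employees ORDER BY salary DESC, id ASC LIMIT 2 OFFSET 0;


Sort by salary DESC (id ASC tiebreak), then skip 0 and take 2
Rows 1 through 2

2 rows:
Grace, 120000
Leo, 90000


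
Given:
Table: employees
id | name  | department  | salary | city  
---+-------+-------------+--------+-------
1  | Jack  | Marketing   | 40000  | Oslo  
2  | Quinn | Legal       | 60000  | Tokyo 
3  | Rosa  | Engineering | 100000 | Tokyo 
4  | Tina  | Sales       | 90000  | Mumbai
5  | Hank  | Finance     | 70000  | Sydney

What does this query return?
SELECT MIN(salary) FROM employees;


Salaries: 40000, 60000, 100000, 90000, 70000
MIN = 40000

40000


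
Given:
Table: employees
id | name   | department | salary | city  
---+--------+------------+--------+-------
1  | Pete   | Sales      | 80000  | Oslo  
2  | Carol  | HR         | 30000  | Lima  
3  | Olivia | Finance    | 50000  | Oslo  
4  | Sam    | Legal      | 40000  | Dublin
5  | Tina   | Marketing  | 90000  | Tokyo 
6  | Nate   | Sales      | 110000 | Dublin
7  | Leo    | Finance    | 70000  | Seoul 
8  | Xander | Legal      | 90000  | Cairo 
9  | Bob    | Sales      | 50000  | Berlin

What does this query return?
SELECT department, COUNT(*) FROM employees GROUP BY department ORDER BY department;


Assigning each row to its department group:
  Pete -> Sales
  Carol -> HR
  Olivia -> Finance
  Sam -> Legal
  Tina -> Marketing
  Nate -> Sales
  Leo -> Finance
  Xander -> Legal
  Bob -> Sales


5 groups:
Finance, 2
HR, 1
Legal, 2
Marketing, 1
Sales, 3


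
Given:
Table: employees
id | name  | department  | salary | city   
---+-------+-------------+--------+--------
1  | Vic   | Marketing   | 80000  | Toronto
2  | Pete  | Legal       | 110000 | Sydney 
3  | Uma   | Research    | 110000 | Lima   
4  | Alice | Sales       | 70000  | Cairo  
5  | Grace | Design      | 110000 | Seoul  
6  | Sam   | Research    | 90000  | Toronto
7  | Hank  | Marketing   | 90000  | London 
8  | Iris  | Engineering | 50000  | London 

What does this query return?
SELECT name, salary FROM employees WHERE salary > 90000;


Filtering: salary > 90000
Matching: 3 rows

3 rows:
Pete, 110000
Uma, 110000
Grace, 110000


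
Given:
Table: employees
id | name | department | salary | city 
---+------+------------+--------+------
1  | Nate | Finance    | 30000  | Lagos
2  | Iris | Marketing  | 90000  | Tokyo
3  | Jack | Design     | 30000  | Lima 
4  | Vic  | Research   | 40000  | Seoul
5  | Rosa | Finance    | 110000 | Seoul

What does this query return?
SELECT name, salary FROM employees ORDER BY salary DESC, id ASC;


Sorting by salary DESC, then id ASC for ties

5 rows:
Rosa, 110000
Iris, 90000
Vic, 40000
Nate, 30000
Jack, 30000


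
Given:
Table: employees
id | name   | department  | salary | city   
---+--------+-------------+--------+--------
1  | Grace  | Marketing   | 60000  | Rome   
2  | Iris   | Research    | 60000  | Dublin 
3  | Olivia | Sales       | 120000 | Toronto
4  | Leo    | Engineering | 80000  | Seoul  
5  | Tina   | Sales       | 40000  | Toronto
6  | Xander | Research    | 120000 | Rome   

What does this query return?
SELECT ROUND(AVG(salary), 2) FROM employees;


SUM(salary) = 480000
COUNT = 6
ROUND(AVG, 2) = ROUND(480000 / 6, 2) = 80000.0

80000.0


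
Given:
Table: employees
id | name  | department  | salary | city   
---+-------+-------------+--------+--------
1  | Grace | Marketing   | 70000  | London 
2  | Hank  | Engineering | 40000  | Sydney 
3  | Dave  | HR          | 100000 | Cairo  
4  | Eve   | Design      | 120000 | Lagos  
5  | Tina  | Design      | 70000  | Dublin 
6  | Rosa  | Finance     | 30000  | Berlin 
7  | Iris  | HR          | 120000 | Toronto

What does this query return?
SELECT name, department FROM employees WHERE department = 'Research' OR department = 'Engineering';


Filtering: department = 'Research' OR 'Engineering'
Matching: 1 rows

1 rows:
Hank, Engineering


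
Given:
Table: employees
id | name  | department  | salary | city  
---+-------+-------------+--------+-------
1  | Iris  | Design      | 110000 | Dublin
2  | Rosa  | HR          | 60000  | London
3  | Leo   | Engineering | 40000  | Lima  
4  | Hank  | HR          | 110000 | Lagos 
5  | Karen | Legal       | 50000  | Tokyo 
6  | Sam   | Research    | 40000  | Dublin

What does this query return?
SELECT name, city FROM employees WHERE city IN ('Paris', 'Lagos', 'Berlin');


Filtering: city IN ('Paris', 'Lagos', 'Berlin')
Matching: 1 rows

1 rows:
Hank, Lagos


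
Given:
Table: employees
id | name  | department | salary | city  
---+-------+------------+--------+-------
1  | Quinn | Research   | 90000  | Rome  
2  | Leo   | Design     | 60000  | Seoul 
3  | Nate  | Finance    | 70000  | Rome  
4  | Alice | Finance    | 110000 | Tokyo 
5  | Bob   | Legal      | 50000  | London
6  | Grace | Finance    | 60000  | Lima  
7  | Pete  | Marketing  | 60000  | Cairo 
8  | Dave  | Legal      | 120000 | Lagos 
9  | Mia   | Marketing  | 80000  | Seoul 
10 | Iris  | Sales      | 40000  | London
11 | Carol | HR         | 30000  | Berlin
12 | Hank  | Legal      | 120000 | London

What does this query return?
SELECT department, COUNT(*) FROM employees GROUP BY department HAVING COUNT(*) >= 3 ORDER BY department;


Groups with count >= 3:
  Finance: 3 -> PASS
  Legal: 3 -> PASS
  Design: 1 -> filtered out
  HR: 1 -> filtered out
  Marketing: 2 -> filtered out
  Research: 1 -> filtered out
  Sales: 1 -> filtered out


2 groups:
Finance, 3
Legal, 3


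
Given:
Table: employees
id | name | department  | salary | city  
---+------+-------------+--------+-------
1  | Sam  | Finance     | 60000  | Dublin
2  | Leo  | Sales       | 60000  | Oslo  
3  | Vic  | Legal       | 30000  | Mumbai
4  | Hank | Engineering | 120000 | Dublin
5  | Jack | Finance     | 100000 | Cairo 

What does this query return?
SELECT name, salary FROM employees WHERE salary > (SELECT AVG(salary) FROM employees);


Subquery: AVG(salary) = 74000.0
Filtering: salary > 74000.0
  Hank (120000) -> MATCH
  Jack (100000) -> MATCH


2 rows:
Hank, 120000
Jack, 100000


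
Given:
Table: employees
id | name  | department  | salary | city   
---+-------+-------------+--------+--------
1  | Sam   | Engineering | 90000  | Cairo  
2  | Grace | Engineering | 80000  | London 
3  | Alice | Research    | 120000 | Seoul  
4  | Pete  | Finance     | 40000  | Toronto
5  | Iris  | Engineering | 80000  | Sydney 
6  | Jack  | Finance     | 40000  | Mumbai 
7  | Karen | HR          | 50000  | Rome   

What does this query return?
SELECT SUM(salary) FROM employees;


SUM(salary) = 90000 + 80000 + 120000 + 40000 + 80000 + 40000 + 50000 = 500000

500000


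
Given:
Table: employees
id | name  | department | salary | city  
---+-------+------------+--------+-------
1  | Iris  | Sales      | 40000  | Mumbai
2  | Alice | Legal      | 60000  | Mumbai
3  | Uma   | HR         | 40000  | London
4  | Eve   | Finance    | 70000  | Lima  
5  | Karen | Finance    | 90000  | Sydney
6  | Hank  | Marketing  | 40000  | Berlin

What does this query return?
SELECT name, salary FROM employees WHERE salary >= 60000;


Filtering: salary >= 60000
Matching: 3 rows

3 rows:
Alice, 60000
Eve, 70000
Karen, 90000


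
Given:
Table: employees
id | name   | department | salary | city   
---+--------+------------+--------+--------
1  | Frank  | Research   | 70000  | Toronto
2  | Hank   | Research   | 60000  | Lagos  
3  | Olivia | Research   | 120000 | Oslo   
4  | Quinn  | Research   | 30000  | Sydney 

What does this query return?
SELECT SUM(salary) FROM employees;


SUM(salary) = 70000 + 60000 + 120000 + 30000 = 280000

280000


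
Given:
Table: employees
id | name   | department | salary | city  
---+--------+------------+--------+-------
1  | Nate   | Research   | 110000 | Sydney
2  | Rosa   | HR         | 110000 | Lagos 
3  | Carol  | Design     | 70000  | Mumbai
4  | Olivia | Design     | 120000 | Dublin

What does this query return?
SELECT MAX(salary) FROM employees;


Salaries: 110000, 110000, 70000, 120000
MAX = 120000

120000


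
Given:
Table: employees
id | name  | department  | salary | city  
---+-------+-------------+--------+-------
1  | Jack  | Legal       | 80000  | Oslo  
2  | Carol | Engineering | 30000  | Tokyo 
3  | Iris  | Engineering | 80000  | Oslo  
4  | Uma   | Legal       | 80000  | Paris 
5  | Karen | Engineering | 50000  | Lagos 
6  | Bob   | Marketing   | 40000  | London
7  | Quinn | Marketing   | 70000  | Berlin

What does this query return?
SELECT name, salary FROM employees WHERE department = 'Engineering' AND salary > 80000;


Filtering: department = 'Engineering' AND salary > 80000
Matching: 0 rows

Empty result set (0 rows)


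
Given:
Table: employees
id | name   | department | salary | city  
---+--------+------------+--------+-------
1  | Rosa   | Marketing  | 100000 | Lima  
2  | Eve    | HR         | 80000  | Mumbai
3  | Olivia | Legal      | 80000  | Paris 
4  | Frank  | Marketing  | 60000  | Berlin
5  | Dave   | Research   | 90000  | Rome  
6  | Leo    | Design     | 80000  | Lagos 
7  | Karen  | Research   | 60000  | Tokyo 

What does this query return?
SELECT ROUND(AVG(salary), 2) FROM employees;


SUM(salary) = 550000
COUNT = 7
ROUND(AVG, 2) = ROUND(550000 / 7, 2) = 78571.43

78571.43


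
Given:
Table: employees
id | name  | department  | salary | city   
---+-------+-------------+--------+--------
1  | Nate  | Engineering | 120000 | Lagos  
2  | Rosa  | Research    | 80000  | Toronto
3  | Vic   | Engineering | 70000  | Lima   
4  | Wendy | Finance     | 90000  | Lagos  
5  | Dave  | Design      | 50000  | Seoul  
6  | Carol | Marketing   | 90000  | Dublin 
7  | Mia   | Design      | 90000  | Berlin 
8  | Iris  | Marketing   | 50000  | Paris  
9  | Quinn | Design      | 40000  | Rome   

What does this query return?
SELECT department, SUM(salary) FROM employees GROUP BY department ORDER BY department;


Summing salary within each department:
  Design: 50000 + 90000 + 40000 = 180000
  Engineering: 120000 + 70000 = 190000
  Finance: 90000 = 90000
  Marketing: 90000 + 50000 = 140000
  Research: 80000 = 80000


5 groups:
Design, 180000
Engineering, 190000
Finance, 90000
Marketing, 140000
Research, 80000


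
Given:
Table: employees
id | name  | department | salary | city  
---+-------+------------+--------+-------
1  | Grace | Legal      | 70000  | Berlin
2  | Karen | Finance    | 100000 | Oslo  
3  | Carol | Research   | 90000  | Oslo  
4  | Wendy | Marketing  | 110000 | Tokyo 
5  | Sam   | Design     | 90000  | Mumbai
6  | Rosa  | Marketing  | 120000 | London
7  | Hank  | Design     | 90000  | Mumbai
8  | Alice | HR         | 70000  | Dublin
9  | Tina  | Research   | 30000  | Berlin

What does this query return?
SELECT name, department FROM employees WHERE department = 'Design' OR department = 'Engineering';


Filtering: department = 'Design' OR 'Engineering'
Matching: 2 rows

2 rows:
Sam, Design
Hank, Design


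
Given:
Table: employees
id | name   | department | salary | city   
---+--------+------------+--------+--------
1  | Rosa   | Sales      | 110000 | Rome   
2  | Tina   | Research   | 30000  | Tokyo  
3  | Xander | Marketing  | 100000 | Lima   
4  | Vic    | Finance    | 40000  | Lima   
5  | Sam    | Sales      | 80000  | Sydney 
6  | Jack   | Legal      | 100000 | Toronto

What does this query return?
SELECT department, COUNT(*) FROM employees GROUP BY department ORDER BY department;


Assigning each row to its department group:
  Rosa -> Sales
  Tina -> Research
  Xander -> Marketing
  Vic -> Finance
  Sam -> Sales
  Jack -> Legal


5 groups:
Finance, 1
Legal, 1
Marketing, 1
Research, 1
Sales, 2


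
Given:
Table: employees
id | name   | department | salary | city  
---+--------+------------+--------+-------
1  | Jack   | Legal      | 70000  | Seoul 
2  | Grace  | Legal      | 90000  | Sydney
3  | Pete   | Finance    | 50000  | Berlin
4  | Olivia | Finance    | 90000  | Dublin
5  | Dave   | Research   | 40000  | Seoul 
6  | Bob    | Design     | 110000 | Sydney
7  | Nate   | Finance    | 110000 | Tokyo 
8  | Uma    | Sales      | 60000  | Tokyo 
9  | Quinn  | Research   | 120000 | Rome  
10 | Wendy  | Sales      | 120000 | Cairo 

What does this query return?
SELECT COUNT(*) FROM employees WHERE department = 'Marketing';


Counting rows where department = 'Marketing'


0


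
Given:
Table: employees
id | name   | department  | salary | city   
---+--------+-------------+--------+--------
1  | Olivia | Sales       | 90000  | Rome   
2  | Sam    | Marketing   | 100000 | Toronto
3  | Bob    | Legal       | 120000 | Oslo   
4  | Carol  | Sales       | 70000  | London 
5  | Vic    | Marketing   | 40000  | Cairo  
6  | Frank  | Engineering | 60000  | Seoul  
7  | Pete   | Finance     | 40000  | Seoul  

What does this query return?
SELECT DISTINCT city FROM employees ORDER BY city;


All 'city' values (row order): Rome, Toronto, Oslo, London, Cairo, Seoul, Seoul
Removing duplicates leaves 6 unique value(s).

6 values:
Cairo
London
Oslo
Rome
Seoul
Toronto


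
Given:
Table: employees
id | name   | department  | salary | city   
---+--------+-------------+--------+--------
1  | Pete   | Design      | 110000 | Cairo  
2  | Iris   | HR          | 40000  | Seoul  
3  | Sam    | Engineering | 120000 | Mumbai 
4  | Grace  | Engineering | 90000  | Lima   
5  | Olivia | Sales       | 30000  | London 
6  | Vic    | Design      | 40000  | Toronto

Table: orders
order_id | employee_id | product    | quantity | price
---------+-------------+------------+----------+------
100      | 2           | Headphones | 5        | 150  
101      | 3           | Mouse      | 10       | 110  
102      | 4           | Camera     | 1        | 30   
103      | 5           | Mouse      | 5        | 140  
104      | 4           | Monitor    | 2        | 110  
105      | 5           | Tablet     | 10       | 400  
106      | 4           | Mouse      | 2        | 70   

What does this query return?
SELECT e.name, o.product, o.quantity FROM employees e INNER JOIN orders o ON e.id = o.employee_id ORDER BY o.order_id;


Joining employees.id = orders.employee_id:
  employee Iris (id=2) -> order Headphones
  employee Sam (id=3) -> order Mouse
  employee Grace (id=4) -> order Camera
  employee Olivia (id=5) -> order Mouse
  employee Grace (id=4) -> order Monitor
  employee Olivia (id=5) -> order Tablet
  employee Grace (id=4) -> order Mouse


7 rows:
Iris, Headphones, 5
Sam, Mouse, 10
Grace, Camera, 1
Olivia, Mouse, 5
Grace, Monitor, 2
Olivia, Tablet, 10
Grace, Mouse, 2


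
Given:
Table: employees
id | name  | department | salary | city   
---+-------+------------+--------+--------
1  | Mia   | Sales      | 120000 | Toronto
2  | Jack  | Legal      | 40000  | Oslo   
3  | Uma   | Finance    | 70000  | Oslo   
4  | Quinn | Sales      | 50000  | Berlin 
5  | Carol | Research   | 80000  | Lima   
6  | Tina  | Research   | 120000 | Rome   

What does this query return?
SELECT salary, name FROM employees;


Projecting columns: salary, name

6 rows:
120000, Mia
40000, Jack
70000, Uma
50000, Quinn
80000, Carol
120000, Tina


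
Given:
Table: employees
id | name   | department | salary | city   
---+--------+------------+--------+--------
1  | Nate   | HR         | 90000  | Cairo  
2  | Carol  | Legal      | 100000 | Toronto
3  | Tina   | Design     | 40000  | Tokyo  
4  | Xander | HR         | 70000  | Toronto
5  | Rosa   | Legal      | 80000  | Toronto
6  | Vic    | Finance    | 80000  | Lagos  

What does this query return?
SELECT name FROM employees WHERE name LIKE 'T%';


LIKE 'T%' matches names starting with 'T'
Matching: 1

1 rows:
Tina


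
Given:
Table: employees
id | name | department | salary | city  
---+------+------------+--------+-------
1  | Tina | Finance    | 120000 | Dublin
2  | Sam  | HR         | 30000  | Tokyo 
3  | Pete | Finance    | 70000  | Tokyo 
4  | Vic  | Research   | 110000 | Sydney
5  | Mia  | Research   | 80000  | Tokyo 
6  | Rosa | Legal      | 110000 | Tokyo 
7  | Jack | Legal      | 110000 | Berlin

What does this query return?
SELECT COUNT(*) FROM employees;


COUNT(*) counts all rows

7


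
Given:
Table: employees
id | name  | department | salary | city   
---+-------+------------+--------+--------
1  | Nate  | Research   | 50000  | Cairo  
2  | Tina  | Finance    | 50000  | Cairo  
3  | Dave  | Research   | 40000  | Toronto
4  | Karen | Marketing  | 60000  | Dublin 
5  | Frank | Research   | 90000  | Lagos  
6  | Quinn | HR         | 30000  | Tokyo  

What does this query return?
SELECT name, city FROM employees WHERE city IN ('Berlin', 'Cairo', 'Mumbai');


Filtering: city IN ('Berlin', 'Cairo', 'Mumbai')
Matching: 2 rows

2 rows:
Nate, Cairo
Tina, Cairo


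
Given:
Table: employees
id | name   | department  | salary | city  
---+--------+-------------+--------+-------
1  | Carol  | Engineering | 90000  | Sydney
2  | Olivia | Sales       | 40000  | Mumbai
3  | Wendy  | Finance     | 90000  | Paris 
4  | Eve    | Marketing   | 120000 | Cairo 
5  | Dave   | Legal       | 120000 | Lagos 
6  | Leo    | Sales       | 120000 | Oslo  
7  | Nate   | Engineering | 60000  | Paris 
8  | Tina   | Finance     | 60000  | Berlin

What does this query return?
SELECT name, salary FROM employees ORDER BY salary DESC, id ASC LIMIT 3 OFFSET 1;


Sort by salary DESC (id ASC tiebreak), then skip 1 and take 3
Rows 2 through 4

3 rows:
Dave, 120000
Leo, 120000
Carol, 90000


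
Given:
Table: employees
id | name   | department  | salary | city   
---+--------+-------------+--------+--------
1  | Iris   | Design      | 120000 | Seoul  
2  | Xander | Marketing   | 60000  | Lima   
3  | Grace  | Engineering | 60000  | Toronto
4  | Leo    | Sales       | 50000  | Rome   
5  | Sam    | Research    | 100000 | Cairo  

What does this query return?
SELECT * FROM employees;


SELECT * returns all 5 rows with all columns

5 rows:
1, Iris, Design, 120000, Seoul
2, Xander, Marketing, 60000, Lima
3, Grace, Engineering, 60000, Toronto
4, Leo, Sales, 50000, Rome
5, Sam, Research, 100000, Cairo


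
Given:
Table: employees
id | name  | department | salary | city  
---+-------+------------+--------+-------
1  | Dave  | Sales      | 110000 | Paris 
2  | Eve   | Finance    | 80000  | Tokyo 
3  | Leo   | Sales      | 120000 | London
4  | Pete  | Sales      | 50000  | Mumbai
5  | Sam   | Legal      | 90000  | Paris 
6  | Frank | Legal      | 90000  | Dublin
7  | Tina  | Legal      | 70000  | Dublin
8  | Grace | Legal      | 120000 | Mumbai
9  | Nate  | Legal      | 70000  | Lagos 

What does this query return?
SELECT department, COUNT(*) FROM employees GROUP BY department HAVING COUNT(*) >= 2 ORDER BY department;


Groups with count >= 2:
  Legal: 5 -> PASS
  Sales: 3 -> PASS
  Finance: 1 -> filtered out


2 groups:
Legal, 5
Sales, 3


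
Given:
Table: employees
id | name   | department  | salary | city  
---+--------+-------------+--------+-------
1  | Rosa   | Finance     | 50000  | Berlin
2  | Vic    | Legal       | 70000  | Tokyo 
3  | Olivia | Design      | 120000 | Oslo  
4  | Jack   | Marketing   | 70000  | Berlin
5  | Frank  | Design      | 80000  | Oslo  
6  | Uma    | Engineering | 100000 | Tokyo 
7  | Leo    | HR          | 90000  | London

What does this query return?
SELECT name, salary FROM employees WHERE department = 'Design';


Filtering: department = 'Design'
Matching rows: 2

2 rows:
Olivia, 120000
Frank, 80000


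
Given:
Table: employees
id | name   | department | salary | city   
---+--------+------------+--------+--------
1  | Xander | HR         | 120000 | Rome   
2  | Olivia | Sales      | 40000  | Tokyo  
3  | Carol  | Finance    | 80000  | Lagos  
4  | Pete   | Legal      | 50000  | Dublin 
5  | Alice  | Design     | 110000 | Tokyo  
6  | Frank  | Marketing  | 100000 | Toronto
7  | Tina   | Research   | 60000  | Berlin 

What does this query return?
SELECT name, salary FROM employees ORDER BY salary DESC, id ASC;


Sorting by salary DESC, then id ASC for ties

7 rows:
Xander, 120000
Alice, 110000
Frank, 100000
Carol, 80000
Tina, 60000
Pete, 50000
Olivia, 40000


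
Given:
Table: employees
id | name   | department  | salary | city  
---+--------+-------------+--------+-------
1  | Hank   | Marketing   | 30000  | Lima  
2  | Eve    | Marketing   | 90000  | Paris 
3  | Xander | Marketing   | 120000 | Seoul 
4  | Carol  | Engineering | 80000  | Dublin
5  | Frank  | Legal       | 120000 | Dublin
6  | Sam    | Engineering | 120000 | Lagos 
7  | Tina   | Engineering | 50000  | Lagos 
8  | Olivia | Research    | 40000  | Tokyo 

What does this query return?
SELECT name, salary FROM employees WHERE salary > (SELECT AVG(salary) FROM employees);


Subquery: AVG(salary) = 81250.0
Filtering: salary > 81250.0
  Eve (90000) -> MATCH
  Xander (120000) -> MATCH
  Frank (120000) -> MATCH
  Sam (120000) -> MATCH


4 rows:
Eve, 90000
Xander, 120000
Frank, 120000
Sam, 120000


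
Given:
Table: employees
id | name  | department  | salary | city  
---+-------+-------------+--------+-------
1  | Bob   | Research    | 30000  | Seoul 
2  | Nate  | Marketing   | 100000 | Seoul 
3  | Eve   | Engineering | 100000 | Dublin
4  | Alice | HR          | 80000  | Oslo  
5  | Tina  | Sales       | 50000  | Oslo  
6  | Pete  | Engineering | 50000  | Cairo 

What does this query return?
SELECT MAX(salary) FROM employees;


Salaries: 30000, 100000, 100000, 80000, 50000, 50000
MAX = 100000

100000


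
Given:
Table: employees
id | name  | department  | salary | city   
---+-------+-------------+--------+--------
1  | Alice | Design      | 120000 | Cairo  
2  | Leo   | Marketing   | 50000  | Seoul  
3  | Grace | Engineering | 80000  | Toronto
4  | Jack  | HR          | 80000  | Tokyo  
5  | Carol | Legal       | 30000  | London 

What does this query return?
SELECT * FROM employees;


SELECT * returns all 5 rows with all columns

5 rows:
1, Alice, Design, 120000, Cairo
2, Leo, Marketing, 50000, Seoul
3, Grace, Engineering, 80000, Toronto
4, Jack, HR, 80000, Tokyo
5, Carol, Legal, 30000, London


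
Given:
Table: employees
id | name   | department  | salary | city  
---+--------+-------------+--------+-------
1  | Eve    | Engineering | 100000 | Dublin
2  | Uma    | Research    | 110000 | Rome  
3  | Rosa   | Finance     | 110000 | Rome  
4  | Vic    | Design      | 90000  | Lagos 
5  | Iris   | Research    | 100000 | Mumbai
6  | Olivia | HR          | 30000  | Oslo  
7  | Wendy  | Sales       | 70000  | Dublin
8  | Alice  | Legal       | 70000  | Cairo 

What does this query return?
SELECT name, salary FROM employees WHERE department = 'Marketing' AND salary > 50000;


Filtering: department = 'Marketing' AND salary > 50000
Matching: 0 rows

Empty result set (0 rows)


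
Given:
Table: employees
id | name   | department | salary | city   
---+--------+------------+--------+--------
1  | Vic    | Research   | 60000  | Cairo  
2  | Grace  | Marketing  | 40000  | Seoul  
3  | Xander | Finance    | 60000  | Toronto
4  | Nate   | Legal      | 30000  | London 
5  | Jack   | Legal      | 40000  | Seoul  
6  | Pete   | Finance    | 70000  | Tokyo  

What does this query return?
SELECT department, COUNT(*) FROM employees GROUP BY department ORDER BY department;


Assigning each row to its department group:
  Vic -> Research
  Grace -> Marketing
  Xander -> Finance
  Nate -> Legal
  Jack -> Legal
  Pete -> Finance


4 groups:
Finance, 2
Legal, 2
Marketing, 1
Research, 1


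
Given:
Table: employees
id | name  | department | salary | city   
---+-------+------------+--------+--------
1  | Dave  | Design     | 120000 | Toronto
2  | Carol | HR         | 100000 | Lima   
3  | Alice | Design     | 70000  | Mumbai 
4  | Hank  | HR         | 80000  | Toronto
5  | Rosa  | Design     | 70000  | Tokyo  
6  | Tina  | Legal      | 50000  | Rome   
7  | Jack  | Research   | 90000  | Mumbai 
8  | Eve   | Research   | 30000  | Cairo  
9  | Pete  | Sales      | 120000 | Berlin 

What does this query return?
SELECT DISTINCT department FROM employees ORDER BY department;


All 'department' values (row order): Design, HR, Design, HR, Design, Legal, Research, Research, Sales
Removing duplicates leaves 5 unique value(s).

5 values:
Design
HR
Legal
Research
Sales


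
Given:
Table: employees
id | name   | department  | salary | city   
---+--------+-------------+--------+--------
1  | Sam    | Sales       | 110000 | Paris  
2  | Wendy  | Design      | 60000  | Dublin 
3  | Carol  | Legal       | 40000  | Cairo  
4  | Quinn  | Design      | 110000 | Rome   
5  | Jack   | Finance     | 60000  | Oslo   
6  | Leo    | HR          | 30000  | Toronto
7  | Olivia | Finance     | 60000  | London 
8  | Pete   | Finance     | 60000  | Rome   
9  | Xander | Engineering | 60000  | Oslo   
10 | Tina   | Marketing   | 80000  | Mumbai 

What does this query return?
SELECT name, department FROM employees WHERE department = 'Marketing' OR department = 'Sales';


Filtering: department = 'Marketing' OR 'Sales'
Matching: 2 rows

2 rows:
Sam, Sales
Tina, Marketing


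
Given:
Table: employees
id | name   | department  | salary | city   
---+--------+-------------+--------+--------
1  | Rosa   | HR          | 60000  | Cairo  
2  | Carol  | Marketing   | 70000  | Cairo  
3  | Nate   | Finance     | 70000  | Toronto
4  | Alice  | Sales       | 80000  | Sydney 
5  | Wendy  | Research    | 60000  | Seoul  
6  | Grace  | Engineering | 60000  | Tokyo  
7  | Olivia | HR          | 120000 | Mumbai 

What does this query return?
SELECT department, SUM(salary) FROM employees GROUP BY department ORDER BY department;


Summing salary within each department:
  Engineering: 60000 = 60000
  Finance: 70000 = 70000
  HR: 60000 + 120000 = 180000
  Marketing: 70000 = 70000
  Research: 60000 = 60000
  Sales: 80000 = 80000


6 groups:
Engineering, 60000
Finance, 70000
HR, 180000
Marketing, 70000
Research, 60000
Sales, 80000


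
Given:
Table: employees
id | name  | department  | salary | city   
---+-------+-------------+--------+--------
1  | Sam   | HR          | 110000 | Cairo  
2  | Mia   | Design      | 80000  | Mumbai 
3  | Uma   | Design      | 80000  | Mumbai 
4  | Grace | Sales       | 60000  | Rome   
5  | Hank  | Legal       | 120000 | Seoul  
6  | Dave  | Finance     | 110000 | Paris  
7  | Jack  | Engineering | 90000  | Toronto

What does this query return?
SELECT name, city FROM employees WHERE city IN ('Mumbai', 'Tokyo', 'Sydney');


Filtering: city IN ('Mumbai', 'Tokyo', 'Sydney')
Matching: 2 rows

2 rows:
Mia, Mumbai
Uma, Mumbai


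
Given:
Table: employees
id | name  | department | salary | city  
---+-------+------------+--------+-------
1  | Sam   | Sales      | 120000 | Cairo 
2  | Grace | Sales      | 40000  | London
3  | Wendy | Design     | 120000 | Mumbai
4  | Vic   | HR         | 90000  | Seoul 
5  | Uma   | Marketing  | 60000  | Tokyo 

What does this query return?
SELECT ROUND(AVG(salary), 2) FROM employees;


SUM(salary) = 430000
COUNT = 5
ROUND(AVG, 2) = ROUND(430000 / 5, 2) = 86000.0

86000.0


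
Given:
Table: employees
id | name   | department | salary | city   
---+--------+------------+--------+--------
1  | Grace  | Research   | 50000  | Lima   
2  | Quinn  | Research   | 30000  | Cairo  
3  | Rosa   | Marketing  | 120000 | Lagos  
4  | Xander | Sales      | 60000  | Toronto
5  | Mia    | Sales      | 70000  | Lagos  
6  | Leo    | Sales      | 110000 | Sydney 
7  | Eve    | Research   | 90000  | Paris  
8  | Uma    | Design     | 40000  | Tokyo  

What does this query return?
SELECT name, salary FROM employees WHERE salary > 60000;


Filtering: salary > 60000
Matching: 4 rows

4 rows:
Rosa, 120000
Mia, 70000
Leo, 110000
Eve, 90000


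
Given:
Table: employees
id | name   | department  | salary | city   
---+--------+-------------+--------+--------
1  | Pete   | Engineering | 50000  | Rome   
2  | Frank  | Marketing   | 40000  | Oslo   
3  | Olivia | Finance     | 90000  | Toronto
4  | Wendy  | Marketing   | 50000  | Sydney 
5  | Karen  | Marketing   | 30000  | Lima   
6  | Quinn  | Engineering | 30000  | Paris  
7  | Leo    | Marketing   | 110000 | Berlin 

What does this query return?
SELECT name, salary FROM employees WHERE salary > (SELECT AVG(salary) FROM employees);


Subquery: AVG(salary) = 57142.86
Filtering: salary > 57142.86
  Olivia (90000) -> MATCH
  Leo (110000) -> MATCH


2 rows:
Olivia, 90000
Leo, 110000


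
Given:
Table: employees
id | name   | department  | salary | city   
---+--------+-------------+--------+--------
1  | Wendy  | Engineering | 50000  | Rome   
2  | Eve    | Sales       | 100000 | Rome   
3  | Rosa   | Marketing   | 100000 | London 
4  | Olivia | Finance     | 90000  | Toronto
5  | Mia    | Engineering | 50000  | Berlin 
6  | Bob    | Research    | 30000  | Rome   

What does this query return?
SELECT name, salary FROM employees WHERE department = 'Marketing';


Filtering: department = 'Marketing'
Matching rows: 1

1 rows:
Rosa, 100000


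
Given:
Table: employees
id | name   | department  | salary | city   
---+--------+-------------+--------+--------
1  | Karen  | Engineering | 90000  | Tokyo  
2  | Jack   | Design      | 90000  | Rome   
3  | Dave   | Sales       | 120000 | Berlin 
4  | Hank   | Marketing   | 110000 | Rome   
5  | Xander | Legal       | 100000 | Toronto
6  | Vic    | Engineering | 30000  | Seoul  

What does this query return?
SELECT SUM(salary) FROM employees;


SUM(salary) = 90000 + 90000 + 120000 + 110000 + 100000 + 30000 = 540000

540000


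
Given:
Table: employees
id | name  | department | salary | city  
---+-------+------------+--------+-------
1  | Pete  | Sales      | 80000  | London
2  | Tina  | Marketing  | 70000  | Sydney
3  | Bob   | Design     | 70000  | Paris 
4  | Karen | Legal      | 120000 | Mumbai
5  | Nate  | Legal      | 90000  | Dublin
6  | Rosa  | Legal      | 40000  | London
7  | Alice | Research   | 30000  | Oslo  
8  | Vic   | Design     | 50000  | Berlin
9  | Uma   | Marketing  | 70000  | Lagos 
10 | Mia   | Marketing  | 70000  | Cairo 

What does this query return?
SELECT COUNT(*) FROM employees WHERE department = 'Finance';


Counting rows where department = 'Finance'


0


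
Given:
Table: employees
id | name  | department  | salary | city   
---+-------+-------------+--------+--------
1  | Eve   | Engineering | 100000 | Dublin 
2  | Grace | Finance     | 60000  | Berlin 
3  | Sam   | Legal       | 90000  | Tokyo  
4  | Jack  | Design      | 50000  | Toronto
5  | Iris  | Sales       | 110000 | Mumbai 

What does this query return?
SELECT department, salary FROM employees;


Projecting columns: department, salary

5 rows:
Engineering, 100000
Finance, 60000
Legal, 90000
Design, 50000
Sales, 110000


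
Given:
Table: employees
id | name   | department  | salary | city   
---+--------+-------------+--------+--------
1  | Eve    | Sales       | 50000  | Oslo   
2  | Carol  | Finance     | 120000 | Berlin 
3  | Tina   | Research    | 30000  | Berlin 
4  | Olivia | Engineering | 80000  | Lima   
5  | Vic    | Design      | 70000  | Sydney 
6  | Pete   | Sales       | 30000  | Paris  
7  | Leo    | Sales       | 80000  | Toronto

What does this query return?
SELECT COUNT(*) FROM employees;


COUNT(*) counts all rows

7


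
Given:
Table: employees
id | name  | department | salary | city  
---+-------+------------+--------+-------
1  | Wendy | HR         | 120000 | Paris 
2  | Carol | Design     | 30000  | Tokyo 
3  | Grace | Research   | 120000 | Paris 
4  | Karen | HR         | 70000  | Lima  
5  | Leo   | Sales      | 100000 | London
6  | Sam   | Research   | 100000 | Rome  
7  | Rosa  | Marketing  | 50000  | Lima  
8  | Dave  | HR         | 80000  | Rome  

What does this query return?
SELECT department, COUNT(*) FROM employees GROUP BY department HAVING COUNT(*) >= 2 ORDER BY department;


Groups with count >= 2:
  HR: 3 -> PASS
  Research: 2 -> PASS
  Design: 1 -> filtered out
  Marketing: 1 -> filtered out
  Sales: 1 -> filtered out


2 groups:
HR, 3
Research, 2


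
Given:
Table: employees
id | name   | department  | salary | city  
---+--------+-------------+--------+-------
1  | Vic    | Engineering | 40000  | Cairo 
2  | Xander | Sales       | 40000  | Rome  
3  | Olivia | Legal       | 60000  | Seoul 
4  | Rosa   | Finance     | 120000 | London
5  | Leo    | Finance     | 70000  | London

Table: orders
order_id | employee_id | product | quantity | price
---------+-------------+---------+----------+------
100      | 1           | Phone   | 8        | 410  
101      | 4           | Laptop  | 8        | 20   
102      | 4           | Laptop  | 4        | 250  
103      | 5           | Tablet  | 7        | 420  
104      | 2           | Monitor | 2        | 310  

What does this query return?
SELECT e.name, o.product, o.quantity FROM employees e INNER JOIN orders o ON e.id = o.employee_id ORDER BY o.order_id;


Joining employees.id = orders.employee_id:
  employee Vic (id=1) -> order Phone
  employee Rosa (id=4) -> order Laptop
  employee Rosa (id=4) -> order Laptop
  employee Leo (id=5) -> order Tablet
  employee Xander (id=2) -> order Monitor


5 rows:
Vic, Phone, 8
Rosa, Laptop, 8
Rosa, Laptop, 4
Leo, Tablet, 7
Xander, Monitor, 2


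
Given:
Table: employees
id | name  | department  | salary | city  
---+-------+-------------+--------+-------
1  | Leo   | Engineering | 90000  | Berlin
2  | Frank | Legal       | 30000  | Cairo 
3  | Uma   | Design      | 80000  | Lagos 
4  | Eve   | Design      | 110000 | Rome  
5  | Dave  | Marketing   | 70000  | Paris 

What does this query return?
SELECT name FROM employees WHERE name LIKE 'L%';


LIKE 'L%' matches names starting with 'L'
Matching: 1

1 rows:
Leo
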